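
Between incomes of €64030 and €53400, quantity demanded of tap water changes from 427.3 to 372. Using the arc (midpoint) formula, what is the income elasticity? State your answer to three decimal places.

0.764

ΔQ = 372 − 427.3 = -55.3; midpoint Q̄ = (427.3 + 372)/2 = 399.65.
ΔI = 53400 − 64030 = -10630; midpoint Ī = (64030 + 53400)/2 = 58715.
η = (ΔQ/Q̄) ÷ (ΔI/Ī) = (-55.3/399.65) ÷ (-10630/58715) = 0.764.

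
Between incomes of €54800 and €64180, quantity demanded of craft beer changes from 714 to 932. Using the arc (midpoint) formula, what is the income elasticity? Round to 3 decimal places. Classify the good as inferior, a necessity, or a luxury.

ΔQ = 932 − 714 = 218; midpoint Q̄ = (714 + 932)/2 = 823.
ΔI = 64180 − 54800 = 9380; midpoint Ī = (54800 + 64180)/2 = 59490.
η = (ΔQ/Q̄) ÷ (ΔI/Ī) = (218/823) ÷ (9380/59490) = 1.680.
η > 1 ⇒ luxury.

1.680 (luxury)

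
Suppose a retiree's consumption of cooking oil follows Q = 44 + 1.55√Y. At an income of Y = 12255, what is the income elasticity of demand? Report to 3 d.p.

At Y = 12255: Q = 215.589.
dQ/dY = 1.55/(2√Y) = 0.00700076 at this income.
η = (dQ/dY)·(Y/Q) = 0.00700076 × (12255/215.589) = 0.398.

0.398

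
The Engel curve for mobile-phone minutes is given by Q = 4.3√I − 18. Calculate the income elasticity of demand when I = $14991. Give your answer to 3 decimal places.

At I = 14991: Q = 508.482.
dQ/dI = 4.3/(2√I) = 0.0175599 at this income.
η = (dQ/dI)·(I/Q) = 0.0175599 × (14991/508.482) = 0.518.

0.518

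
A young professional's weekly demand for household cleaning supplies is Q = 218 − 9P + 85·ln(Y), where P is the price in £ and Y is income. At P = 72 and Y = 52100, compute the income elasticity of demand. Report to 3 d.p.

0.172

At P = 72, Y = 52100: Q = 493.178.
Holding P constant, ∂Q/∂Y = 85/Y = 0.00163148.
η_Y = (∂Q/∂Y)·(Y/Q) = 0.00163148 × (52100/493.178) = 0.172.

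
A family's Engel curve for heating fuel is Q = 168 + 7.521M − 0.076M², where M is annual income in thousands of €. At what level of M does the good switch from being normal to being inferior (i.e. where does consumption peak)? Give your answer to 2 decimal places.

dQ/dM = 7.521 − 0.152M.
The good is inferior where dQ/dM < 0. Setting dQ/dM = 0 gives M = 7.521 / 0.152 = 49.48.

49.48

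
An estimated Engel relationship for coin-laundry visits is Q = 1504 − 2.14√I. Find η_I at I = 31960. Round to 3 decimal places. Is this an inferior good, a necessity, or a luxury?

-0.171 (inferior good)

At I = 31960: Q = 1121.424.
dQ/dI = -2.14/(2√I) = -0.00598522 at this income.
η = (dQ/dI)·(I/Q) = -0.00598522 × (31960/1121.424) = -0.171.
Since η < 0, the good is an inferior good.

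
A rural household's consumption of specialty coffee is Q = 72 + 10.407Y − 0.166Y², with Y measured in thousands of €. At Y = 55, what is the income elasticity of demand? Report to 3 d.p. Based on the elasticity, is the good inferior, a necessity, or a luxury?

At Y = 55: Q = 142.2350.
dQ/dY = 10.407 − 0.332Y = -7.85300.
η = (dQ/dY)·(Y/Q) = -7.85300 × (55/142.2350) = -3.037.
η < 0 ⇒ inferior good.

-3.037 (inferior good)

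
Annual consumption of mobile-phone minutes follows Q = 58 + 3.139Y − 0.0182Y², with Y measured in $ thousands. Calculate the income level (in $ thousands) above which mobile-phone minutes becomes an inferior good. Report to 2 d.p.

86.24

dQ/dY = 3.139 − 0.0364Y.
The good is inferior where dQ/dY < 0. Setting dQ/dY = 0 gives Y = 3.139 / 0.0364 = 86.24.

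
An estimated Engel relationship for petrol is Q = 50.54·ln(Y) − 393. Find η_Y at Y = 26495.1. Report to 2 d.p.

At Y = 26495.1: Q = 121.736.
dQ/dY = 50.54/Y = 0.00190752 at this income.
η = (dQ/dY)·(Y/Q) = 0.00190752 × (26495.1/121.736) = 0.42.

0.42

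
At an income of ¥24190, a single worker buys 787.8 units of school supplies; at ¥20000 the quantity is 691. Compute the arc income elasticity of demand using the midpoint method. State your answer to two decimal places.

0.69

ΔQ = 691 − 787.8 = -96.8; midpoint Q̄ = (787.8 + 691)/2 = 739.4.
ΔI = 20000 − 24190 = -4190; midpoint Ī = (24190 + 20000)/2 = 22095.
η = (ΔQ/Q̄) ÷ (ΔI/Ī) = (-96.8/739.4) ÷ (-4190/22095) = 0.69.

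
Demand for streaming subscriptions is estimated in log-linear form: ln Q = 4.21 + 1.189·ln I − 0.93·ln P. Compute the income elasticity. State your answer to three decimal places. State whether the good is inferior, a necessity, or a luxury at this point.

1.189 (luxury)

In a log-linear demand, the coefficient on ln I is the income elasticity.
So η = 1.189.
η > 1 ⇒ luxury.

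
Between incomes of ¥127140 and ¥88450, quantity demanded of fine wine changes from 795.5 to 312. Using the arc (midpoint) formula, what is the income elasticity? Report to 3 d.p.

ΔQ = 312 − 795.5 = -483.5; midpoint Q̄ = (795.5 + 312)/2 = 553.75.
ΔI = 88450 − 127140 = -38690; midpoint Ī = (127140 + 88450)/2 = 107795.
η = (ΔQ/Q̄) ÷ (ΔI/Ī) = (-483.5/553.75) ÷ (-38690/107795) = 2.433.

2.433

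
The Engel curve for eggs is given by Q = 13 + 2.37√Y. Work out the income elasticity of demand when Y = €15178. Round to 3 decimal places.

0.479

At Y = 15178: Q = 304.982.
dQ/dY = 2.37/(2√Y) = 0.00961858 at this income.
η = (dQ/dY)·(Y/Q) = 0.00961858 × (15178/304.982) = 0.479.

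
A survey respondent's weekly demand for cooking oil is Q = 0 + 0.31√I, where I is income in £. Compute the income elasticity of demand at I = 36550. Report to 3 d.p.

At I = 36550: Q = 59.266.
dQ/dI = 0.31/(2√I) = 0.000810752 at this income.
η = (dQ/dI)·(I/Q) = 0.000810752 × (36550/59.266) = 0.500.

0.500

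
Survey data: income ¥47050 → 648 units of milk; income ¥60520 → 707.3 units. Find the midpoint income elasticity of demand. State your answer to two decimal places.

ΔQ = 707.3 − 648 = 59.3; midpoint Q̄ = (648 + 707.3)/2 = 677.65.
ΔI = 60520 − 47050 = 13470; midpoint Ī = (47050 + 60520)/2 = 53785.
η = (ΔQ/Q̄) ÷ (ΔI/Ī) = (59.3/677.65) ÷ (13470/53785) = 0.35.

0.35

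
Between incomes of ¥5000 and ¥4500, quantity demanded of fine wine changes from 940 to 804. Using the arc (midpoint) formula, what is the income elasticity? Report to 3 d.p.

1.482

ΔQ = 804 − 940 = -136; midpoint Q̄ = (940 + 804)/2 = 872.
ΔI = 4500 − 5000 = -500; midpoint Ī = (5000 + 4500)/2 = 4750.
η = (ΔQ/Q̄) ÷ (ΔI/Ī) = (-136/872) ÷ (-500/4750) = 1.482.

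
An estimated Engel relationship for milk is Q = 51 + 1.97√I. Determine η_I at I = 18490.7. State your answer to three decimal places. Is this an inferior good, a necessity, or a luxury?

At I = 18490.7: Q = 318.882.
dQ/dI = 1.97/(2√I) = 0.00724368 at this income.
η = (dQ/dI)·(I/Q) = 0.00724368 × (18490.7/318.882) = 0.420.
Since 0 < η < 1, the good is a necessity.

0.420 (necessity)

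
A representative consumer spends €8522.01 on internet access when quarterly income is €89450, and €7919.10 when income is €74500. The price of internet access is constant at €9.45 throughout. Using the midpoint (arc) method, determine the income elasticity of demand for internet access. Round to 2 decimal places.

With a constant price, Q₁ = 8522.01/9.45 = 901.800 and Q₂ = 7919.10/9.45 = 838.000 (equivalently, work directly with expenditure since P cancels).
Midpoint %ΔQ = (7919.10 − 8522.01)/8220.56 = -0.07334; midpoint %ΔI = (74500 − 89450)/81975 = -0.18237.
η = -0.07334 / -0.18237 = 0.40.

0.40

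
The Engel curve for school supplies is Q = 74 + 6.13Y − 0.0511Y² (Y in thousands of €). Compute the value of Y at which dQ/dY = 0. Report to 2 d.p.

59.98

dQ/dY = 6.13 − 0.1022Y.
The good is inferior where dQ/dY < 0. Setting dQ/dY = 0 gives Y = 6.13 / 0.1022 = 59.98.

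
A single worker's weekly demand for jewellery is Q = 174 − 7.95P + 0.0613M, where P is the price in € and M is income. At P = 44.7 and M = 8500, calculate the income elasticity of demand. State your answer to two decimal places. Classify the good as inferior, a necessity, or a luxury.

1.53 (luxury)

At P = 44.7, M = 8500: Q = 339.685.
Holding P constant, ∂Q/∂M = 0.0613.
η_M = (∂Q/∂M)·(M/Q) = 0.0613 × (8500/339.685) = 1.53.
Since η > 1, this is a luxury.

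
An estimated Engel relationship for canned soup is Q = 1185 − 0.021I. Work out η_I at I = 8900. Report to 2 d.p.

At I = 8900: Q = 998.100.
dQ/dI = −0.021.
η = (dQ/dI)·(I/Q) = -0.021 × (8900/998.100) = -0.19.

-0.19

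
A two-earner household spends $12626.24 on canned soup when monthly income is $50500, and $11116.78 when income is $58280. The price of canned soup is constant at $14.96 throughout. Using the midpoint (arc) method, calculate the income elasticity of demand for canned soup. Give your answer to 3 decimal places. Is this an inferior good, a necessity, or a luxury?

-0.889 (inferior good)

With a constant price, Q₁ = 12626.24/14.96 = 844.000 and Q₂ = 11116.78/14.96 = 743.100 (equivalently, work directly with expenditure since P cancels).
Midpoint %ΔQ = (11116.78 − 12626.24)/11871.51 = -0.12715; midpoint %ΔI = (58280 − 50500)/54390 = 0.14304.
η = -0.12715 / 0.14304 = -0.889.
η < 0 ⇒ inferior good.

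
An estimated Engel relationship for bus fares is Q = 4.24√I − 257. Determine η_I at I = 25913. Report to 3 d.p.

0.802

At I = 25913: Q = 425.535.
dQ/dI = 4.24/(2√I) = 0.0131697 at this income.
η = (dQ/dI)·(I/Q) = 0.0131697 × (25913/425.535) = 0.802.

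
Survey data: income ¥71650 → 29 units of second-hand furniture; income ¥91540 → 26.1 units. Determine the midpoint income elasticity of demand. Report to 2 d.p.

ΔQ = 26.1 − 29 = -2.9; midpoint Q̄ = (29 + 26.1)/2 = 27.55.
ΔI = 91540 − 71650 = 19890; midpoint Ī = (71650 + 91540)/2 = 81595.
η = (ΔQ/Q̄) ÷ (ΔI/Ī) = (-2.9/27.55) ÷ (19890/81595) = -0.43.

-0.43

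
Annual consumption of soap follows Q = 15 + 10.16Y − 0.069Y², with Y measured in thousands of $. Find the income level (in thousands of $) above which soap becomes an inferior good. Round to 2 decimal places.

dQ/dY = 10.16 − 0.138Y.
The good is inferior where dQ/dY < 0. Setting dQ/dY = 0 gives Y = 10.16 / 0.138 = 73.62.

73.62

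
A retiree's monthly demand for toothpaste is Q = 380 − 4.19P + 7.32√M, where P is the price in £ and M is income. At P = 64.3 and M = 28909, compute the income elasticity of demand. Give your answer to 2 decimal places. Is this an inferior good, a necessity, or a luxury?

0.46 (necessity)

At P = 64.3, M = 28909: Q = 1355.177.
Holding P constant, ∂Q/∂M = 7.32/(2√M) = 0.0215261.
η_M = (∂Q/∂M)·(M/Q) = 0.0215261 × (28909/1355.177) = 0.46.
Since 0 < η < 1, this is a necessity.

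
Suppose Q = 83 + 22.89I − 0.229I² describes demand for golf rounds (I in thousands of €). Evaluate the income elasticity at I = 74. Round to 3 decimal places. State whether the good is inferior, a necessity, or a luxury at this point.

-1.557 (inferior good)

At I = 74: Q = 522.8560.
dQ/dI = 22.89 − 0.458I = -11.00200.
η = (dQ/dI)·(I/Q) = -11.00200 × (74/522.8560) = -1.557.
η < 0 ⇒ inferior good.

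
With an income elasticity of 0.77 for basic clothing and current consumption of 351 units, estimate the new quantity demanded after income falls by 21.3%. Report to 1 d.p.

%ΔQ ≈ η × %ΔI = 0.77 × (-21.3%) = -16.401%.
New Q ≈ 351 × (1 − 0.16401) = 293.4.

293.4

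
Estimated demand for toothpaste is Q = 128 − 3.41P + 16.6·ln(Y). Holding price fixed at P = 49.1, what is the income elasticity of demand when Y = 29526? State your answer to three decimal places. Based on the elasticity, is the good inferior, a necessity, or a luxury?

At P = 49.1, Y = 29526: Q = 131.433.
Holding P constant, ∂Q/∂Y = 16.6/Y = 0.000562216.
η_Y = (∂Q/∂Y)·(Y/Q) = 0.000562216 × (29526/131.433) = 0.126.
Since 0 < η < 1, this is a necessity.

0.126 (necessity)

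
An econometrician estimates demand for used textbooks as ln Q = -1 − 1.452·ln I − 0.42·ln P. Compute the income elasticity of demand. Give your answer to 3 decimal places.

-1.452

In a log-linear demand, the coefficient on ln I is the income elasticity.
So η = -1.452.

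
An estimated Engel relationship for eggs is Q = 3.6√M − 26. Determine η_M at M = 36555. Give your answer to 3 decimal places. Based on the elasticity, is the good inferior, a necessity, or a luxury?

0.520 (necessity)

At M = 36555: Q = 662.297.
dQ/dM = 3.6/(2√M) = 0.00941454 at this income.
η = (dQ/dM)·(M/Q) = 0.00941454 × (36555/662.297) = 0.520.
Since 0 < η < 1, the good is a necessity.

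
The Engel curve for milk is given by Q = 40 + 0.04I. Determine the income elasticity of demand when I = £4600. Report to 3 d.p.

At I = 4600: Q = 224.000.
dQ/dI = 0.04.
η = (dQ/dI)·(I/Q) = 0.04 × (4600/224.000) = 0.821.

0.821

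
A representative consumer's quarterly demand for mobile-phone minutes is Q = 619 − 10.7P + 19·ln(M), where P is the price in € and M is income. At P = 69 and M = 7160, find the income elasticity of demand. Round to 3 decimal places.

0.385

At P = 69, M = 7160: Q = 49.349.
Holding P constant, ∂Q/∂M = 19/M = 0.00265363.
η_M = (∂Q/∂M)·(M/Q) = 0.00265363 × (7160/49.349) = 0.385.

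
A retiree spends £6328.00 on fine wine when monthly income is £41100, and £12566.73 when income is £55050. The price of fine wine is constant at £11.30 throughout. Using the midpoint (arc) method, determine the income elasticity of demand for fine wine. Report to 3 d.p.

With a constant price, Q₁ = 6328.00/11.30 = 560.000 and Q₂ = 12566.73/11.30 = 1112.100 (equivalently, work directly with expenditure since P cancels).
Midpoint %ΔQ = (12566.73 − 6328.00)/9447.37 = 0.66037; midpoint %ΔI = (55050 − 41100)/48075 = 0.29017.
η = 0.66037 / 0.29017 = 2.276.

2.276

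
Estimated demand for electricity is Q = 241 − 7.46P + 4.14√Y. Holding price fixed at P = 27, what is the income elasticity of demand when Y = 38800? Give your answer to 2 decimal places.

0.48

At P = 27, Y = 38800: Q = 855.065.
Holding P constant, ∂Q/∂Y = 4.14/(2√Y) = 0.0105088.
η_Y = (∂Q/∂Y)·(Y/Q) = 0.0105088 × (38800/855.065) = 0.48.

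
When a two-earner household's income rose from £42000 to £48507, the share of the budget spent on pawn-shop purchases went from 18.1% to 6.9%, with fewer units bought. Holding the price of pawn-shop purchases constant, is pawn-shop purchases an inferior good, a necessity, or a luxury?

Quantity demanded falls as income rises, so η < 0.

inferior good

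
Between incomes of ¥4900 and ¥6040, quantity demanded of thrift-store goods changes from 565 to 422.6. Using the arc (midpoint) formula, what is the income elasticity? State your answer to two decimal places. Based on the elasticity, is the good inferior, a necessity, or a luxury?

ΔQ = 422.6 − 565 = -142.4; midpoint Q̄ = (565 + 422.6)/2 = 493.8.
ΔI = 6040 − 4900 = 1140; midpoint Ī = (4900 + 6040)/2 = 5470.
η = (ΔQ/Q̄) ÷ (ΔI/Ī) = (-142.4/493.8) ÷ (1140/5470) = -1.38.
η < 0 ⇒ inferior good.

-1.38 (inferior good)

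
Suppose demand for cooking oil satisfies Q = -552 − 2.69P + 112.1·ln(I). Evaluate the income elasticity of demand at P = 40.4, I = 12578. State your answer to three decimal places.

0.282

At P = 40.4, I = 12578: Q = 397.515.
Holding P constant, ∂Q/∂I = 112.1/I = 0.00891239.
η_I = (∂Q/∂I)·(I/Q) = 0.00891239 × (12578/397.515) = 0.282.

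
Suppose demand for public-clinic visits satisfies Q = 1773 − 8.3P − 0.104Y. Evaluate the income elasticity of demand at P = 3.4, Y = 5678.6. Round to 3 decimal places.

-0.512

At P = 3.4, Y = 5678.6: Q = 1154.206.
Holding P constant, ∂Q/∂Y = −0.104.
η_Y = (∂Q/∂Y)·(Y/Q) = -0.104 × (5678.6/1154.206) = -0.512.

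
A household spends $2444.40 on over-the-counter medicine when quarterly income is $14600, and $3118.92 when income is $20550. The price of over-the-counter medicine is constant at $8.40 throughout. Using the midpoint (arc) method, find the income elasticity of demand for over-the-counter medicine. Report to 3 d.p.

With a constant price, Q₁ = 2444.40/8.40 = 291.000 and Q₂ = 3118.92/8.40 = 371.300 (equivalently, work directly with expenditure since P cancels).
Midpoint %ΔQ = (3118.92 − 2444.40)/2781.66 = 0.24249; midpoint %ΔI = (20550 − 14600)/17575 = 0.33855.
η = 0.24249 / 0.33855 = 0.716.

0.716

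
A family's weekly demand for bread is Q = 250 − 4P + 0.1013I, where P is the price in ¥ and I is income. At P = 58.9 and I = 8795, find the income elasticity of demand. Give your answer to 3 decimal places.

At P = 58.9, I = 8795: Q = 905.334.
Holding P constant, ∂Q/∂I = 0.1013.
η_I = (∂Q/∂I)·(I/Q) = 0.1013 × (8795/905.334) = 0.984.

0.984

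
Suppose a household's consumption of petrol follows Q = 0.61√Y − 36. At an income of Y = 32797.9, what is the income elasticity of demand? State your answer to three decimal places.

At Y = 32797.9: Q = 74.472.
dQ/dY = 0.61/(2√Y) = 0.00168413 at this income.
η = (dQ/dY)·(Y/Q) = 0.00168413 × (32797.9/74.472) = 0.742.

0.742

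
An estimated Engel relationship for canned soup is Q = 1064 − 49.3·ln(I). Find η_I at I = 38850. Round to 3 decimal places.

-0.091

At I = 38850: Q = 543.024.
dQ/dI = -49.3/I = -0.00126898 at this income.
η = (dQ/dI)·(I/Q) = -0.00126898 × (38850/543.024) = -0.091.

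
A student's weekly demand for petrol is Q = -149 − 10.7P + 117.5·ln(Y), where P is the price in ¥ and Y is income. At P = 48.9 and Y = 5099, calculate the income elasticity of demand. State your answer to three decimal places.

At P = 48.9, Y = 5099: Q = 330.844.
Holding P constant, ∂Q/∂Y = 117.5/Y = 0.0230437.
η_Y = (∂Q/∂Y)·(Y/Q) = 0.0230437 × (5099/330.844) = 0.355.

0.355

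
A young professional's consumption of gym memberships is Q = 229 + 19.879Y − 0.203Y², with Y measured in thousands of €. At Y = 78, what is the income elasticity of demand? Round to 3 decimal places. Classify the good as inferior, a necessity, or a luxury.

-1.689 (inferior good)

At Y = 78: Q = 544.5100.
dQ/dY = 19.879 − 0.406Y = -11.78900.
η = (dQ/dY)·(Y/Q) = -11.78900 × (78/544.5100) = -1.689.
η < 0 ⇒ inferior good.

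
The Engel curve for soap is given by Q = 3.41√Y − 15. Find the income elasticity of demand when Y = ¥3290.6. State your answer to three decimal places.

0.542

At Y = 3290.6: Q = 180.610.
dQ/dY = 3.41/(2√Y) = 0.0297226 at this income.
η = (dQ/dY)·(Y/Q) = 0.0297226 × (3290.6/180.610) = 0.542.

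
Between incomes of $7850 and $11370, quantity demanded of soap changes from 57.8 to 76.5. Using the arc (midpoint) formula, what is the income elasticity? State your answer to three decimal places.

0.760

ΔQ = 76.5 − 57.8 = 18.7; midpoint Q̄ = (57.8 + 76.5)/2 = 67.15.
ΔI = 11370 − 7850 = 3520; midpoint Ī = (7850 + 11370)/2 = 9610.
η = (ΔQ/Q̄) ÷ (ΔI/Ī) = (18.7/67.15) ÷ (3520/9610) = 0.760.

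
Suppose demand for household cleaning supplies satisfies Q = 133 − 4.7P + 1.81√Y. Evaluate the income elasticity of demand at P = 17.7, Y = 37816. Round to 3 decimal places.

0.438

At P = 17.7, Y = 37816: Q = 401.789.
Holding P constant, ∂Q/∂Y = 1.81/(2√Y) = 0.00465383.
η_Y = (∂Q/∂Y)·(Y/Q) = 0.00465383 × (37816/401.789) = 0.438.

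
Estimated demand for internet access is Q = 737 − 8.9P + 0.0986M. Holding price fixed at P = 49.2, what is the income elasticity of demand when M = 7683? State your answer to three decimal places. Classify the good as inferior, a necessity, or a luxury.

0.717 (necessity)

At P = 49.2, M = 7683: Q = 1056.664.
Holding P constant, ∂Q/∂M = 0.0986.
η_M = (∂Q/∂M)·(M/Q) = 0.0986 × (7683/1056.664) = 0.717.
Since 0 < η < 1, this is a necessity.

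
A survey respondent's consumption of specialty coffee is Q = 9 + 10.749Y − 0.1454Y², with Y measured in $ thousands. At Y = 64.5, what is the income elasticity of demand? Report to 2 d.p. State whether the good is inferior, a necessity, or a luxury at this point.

-5.30 (inferior good)

At Y = 64.5: Q = 97.4102.
dQ/dY = 10.749 − 0.2908Y = -8.00760.
η = (dQ/dY)·(Y/Q) = -8.00760 × (64.5/97.4102) = -5.30.
η < 0 ⇒ inferior good.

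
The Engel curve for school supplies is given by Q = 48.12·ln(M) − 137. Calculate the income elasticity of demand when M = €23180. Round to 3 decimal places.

At M = 23180: Q = 346.656.
dQ/dM = 48.12/M = 0.00207593 at this income.
η = (dQ/dM)·(M/Q) = 0.00207593 × (23180/346.656) = 0.139.

0.139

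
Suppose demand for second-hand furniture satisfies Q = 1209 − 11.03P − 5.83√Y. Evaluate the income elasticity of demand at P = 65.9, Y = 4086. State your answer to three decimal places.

-1.702

At P = 65.9, Y = 4086: Q = 109.459.
Holding P constant, ∂Q/∂Y = -5.83/(2√Y) = -0.0456026.
η_Y = (∂Q/∂Y)·(Y/Q) = -0.0456026 × (4086/109.459) = -1.702.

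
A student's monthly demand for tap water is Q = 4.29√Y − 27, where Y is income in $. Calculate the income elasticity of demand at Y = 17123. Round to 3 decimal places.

0.525

At Y = 17123: Q = 534.367.
dQ/dY = 4.29/(2√Y) = 0.0163922 at this income.
η = (dQ/dY)·(Y/Q) = 0.0163922 × (17123/534.367) = 0.525.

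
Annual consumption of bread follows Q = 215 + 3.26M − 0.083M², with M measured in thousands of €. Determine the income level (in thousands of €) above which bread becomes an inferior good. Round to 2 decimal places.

dQ/dM = 3.26 − 0.166M.
The good is inferior where dQ/dM < 0. Setting dQ/dM = 0 gives M = 3.26 / 0.166 = 19.64.

19.64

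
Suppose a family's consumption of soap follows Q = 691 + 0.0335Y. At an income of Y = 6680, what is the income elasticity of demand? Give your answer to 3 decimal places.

0.245

At Y = 6680: Q = 914.780.
dQ/dY = 0.0335.
η = (dQ/dY)·(Y/Q) = 0.0335 × (6680/914.780) = 0.245.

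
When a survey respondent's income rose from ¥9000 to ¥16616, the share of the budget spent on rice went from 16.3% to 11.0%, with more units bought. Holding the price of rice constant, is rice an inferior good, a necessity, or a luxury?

necessity

Quantity rises but the budget share falls as income rises, so 0 < η < 1.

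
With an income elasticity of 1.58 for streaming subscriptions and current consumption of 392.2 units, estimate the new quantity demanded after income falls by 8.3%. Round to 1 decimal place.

340.8

%ΔQ ≈ η × %ΔI = 1.58 × (-8.3%) = -13.114%.
New Q ≈ 392.2 × (1 − 0.13114) = 340.8.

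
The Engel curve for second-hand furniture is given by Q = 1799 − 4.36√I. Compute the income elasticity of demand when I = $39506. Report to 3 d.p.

At I = 39506: Q = 932.401.
dQ/dI = -4.36/(2√I) = -0.0109679 at this income.
η = (dQ/dI)·(I/Q) = -0.0109679 × (39506/932.401) = -0.465.

-0.465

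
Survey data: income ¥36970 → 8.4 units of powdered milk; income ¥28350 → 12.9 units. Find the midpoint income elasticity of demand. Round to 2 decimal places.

ΔQ = 12.9 − 8.4 = 4.5; midpoint Q̄ = (8.4 + 12.9)/2 = 10.65.
ΔI = 28350 − 36970 = -8620; midpoint Ī = (36970 + 28350)/2 = 32660.
η = (ΔQ/Q̄) ÷ (ΔI/Ī) = (4.5/10.65) ÷ (-8620/32660) = -1.60.

-1.60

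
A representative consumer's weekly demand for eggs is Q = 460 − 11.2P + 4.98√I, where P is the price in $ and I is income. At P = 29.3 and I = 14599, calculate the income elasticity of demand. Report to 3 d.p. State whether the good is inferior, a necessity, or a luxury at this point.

0.410 (necessity)

At P = 29.3, I = 14599: Q = 733.555.
Holding P constant, ∂Q/∂I = 4.98/(2√I) = 0.0206081.
η_I = (∂Q/∂I)·(I/Q) = 0.0206081 × (14599/733.555) = 0.410.
Since 0 < η < 1, this is a necessity.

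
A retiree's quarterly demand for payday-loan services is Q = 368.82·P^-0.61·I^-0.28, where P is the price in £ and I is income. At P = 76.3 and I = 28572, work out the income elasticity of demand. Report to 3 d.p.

For a multiplicative demand Q = A·P^α·I^β, the income elasticity is β everywhere.
Here β = -0.28, so η = -0.280.

-0.280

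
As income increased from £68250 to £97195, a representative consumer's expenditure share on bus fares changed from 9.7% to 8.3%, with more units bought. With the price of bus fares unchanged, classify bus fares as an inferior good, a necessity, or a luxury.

necessity

Quantity rises but the budget share falls as income rises, so 0 < η < 1.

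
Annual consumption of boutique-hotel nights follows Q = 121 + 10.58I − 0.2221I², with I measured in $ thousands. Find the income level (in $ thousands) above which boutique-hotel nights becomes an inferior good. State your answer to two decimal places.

23.82

dQ/dI = 10.58 − 0.4442I.
The good is inferior where dQ/dI < 0. Setting dQ/dI = 0 gives I = 10.58 / 0.4442 = 23.82.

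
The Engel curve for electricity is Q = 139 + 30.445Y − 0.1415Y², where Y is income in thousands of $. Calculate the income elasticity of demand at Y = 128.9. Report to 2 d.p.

-0.45

At Y = 128.9: Q = 1712.3083.
dQ/dY = 30.445 − 0.283Y = -6.03370.
η = (dQ/dY)·(Y/Q) = -6.03370 × (128.9/1712.3083) = -0.45.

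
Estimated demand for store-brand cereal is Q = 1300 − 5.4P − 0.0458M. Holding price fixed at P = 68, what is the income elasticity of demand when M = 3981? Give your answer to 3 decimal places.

At P = 68, M = 3981: Q = 750.470.
Holding P constant, ∂Q/∂M = −0.0458.
η_M = (∂Q/∂M)·(M/Q) = -0.0458 × (3981/750.470) = -0.243.

-0.243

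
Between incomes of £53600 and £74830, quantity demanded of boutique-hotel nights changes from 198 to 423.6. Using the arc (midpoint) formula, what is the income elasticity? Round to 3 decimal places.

ΔQ = 423.6 − 198 = 225.6; midpoint Q̄ = (198 + 423.6)/2 = 310.8.
ΔI = 74830 − 53600 = 21230; midpoint Ī = (53600 + 74830)/2 = 64215.
η = (ΔQ/Q̄) ÷ (ΔI/Ī) = (225.6/310.8) ÷ (21230/64215) = 2.196.

2.196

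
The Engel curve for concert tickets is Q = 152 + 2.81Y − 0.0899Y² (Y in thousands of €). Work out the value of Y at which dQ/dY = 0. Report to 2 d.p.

15.63

dQ/dY = 2.81 − 0.1798Y.
The good is inferior where dQ/dY < 0. Setting dQ/dY = 0 gives Y = 2.81 / 0.1798 = 15.63.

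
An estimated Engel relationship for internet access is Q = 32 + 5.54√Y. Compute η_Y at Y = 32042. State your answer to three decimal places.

0.484

At Y = 32042: Q = 1023.675.
dQ/dY = 5.54/(2√Y) = 0.0154746 at this income.
η = (dQ/dY)·(Y/Q) = 0.0154746 × (32042/1023.675) = 0.484.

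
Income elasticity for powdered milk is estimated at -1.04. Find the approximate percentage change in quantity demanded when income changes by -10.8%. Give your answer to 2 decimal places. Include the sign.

%ΔQ ≈ η × %ΔI = -1.04 × (-10.8%) = 11.23%.

11.23%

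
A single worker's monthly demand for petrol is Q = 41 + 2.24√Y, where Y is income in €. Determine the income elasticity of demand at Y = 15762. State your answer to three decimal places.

At Y = 15762: Q = 322.225.
dQ/dY = 2.24/(2√Y) = 0.00892098 at this income.
η = (dQ/dY)·(Y/Q) = 0.00892098 × (15762/322.225) = 0.436.

0.436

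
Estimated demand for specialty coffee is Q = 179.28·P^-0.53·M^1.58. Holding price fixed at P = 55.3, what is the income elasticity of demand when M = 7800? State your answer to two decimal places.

1.58

For a multiplicative demand Q = A·P^α·M^β, the income elasticity is β everywhere.
Here β = 1.58, so η = 1.58.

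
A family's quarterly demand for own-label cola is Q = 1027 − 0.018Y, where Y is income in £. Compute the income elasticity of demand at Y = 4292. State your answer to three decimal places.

-0.081

At Y = 4292: Q = 949.744.
dQ/dY = −0.018.
η = (dQ/dY)·(Y/Q) = -0.018 × (4292/949.744) = -0.081.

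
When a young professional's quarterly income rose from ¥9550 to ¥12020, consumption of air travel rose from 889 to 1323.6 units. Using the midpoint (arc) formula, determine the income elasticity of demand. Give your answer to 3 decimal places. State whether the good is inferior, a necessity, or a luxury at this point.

ΔQ = 1323.6 − 889 = 434.6; midpoint Q̄ = (889 + 1323.6)/2 = 1106.3.
ΔI = 12020 − 9550 = 2470; midpoint Ī = (9550 + 12020)/2 = 10785.
η = (ΔQ/Q̄) ÷ (ΔI/Ī) = (434.6/1106.3) ÷ (2470/10785) = 1.715.
η > 1 ⇒ luxury.

1.715 (luxury)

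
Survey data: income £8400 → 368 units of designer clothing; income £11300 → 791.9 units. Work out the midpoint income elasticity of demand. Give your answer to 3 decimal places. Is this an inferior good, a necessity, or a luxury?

2.483 (luxury)

ΔQ = 791.9 − 368 = 423.9; midpoint Q̄ = (368 + 791.9)/2 = 579.95.
ΔI = 11300 − 8400 = 2900; midpoint Ī = (8400 + 11300)/2 = 9850.
η = (ΔQ/Q̄) ÷ (ΔI/Ī) = (423.9/579.95) ÷ (2900/9850) = 2.483.
η > 1 ⇒ luxury.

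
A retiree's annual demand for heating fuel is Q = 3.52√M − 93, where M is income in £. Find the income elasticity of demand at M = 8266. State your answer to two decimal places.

0.70

At M = 8266: Q = 227.030.
dQ/dM = 3.52/(2√M) = 0.0193582 at this income.
η = (dQ/dM)·(M/Q) = 0.0193582 × (8266/227.030) = 0.70.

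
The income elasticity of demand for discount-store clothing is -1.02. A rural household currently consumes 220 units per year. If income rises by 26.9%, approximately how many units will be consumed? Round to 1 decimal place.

159.6

%ΔQ ≈ η × %ΔI = -1.02 × 26.9% = -27.438%.
New Q ≈ 220 × (1 − 0.27438) = 159.6.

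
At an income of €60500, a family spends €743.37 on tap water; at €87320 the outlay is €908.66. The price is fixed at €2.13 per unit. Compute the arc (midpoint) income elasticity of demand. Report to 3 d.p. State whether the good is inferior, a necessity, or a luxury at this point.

0.551 (necessity)

With a constant price, Q₁ = 743.37/2.13 = 349.000 and Q₂ = 908.66/2.13 = 426.601 (equivalently, work directly with expenditure since P cancels).
Midpoint %ΔQ = (908.66 − 743.37)/826.02 = 0.20011; midpoint %ΔI = (87320 − 60500)/73910 = 0.36287.
η = 0.20011 / 0.36287 = 0.551.
0 < η < 1 ⇒ necessity.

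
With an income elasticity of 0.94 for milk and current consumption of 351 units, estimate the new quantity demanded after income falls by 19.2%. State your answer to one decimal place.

287.7

%ΔQ ≈ η × %ΔI = 0.94 × (-19.2%) = -18.048%.
New Q ≈ 351 × (1 − 0.18048) = 287.7.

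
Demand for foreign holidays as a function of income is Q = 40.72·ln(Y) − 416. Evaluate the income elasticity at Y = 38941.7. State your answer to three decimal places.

At Y = 38941.7: Q = 14.403.
dQ/dY = 40.72/Y = 0.00104567 at this income.
η = (dQ/dY)·(Y/Q) = 0.00104567 × (38941.7/14.403) = 2.827.

2.827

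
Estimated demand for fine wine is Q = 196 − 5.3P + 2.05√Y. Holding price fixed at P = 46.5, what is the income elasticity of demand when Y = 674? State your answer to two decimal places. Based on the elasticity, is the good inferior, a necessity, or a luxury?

9.60 (luxury)

At P = 46.5, Y = 674: Q = 2.771.
Holding P constant, ∂Q/∂Y = 2.05/(2√Y) = 0.0394815.
η_Y = (∂Q/∂Y)·(Y/Q) = 0.0394815 × (674/2.771) = 9.60.
Since η > 1, this is a luxury.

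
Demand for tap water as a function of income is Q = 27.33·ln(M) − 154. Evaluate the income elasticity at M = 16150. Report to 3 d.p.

0.247

At M = 16150: Q = 110.819.
dQ/dM = 27.33/M = 0.00169226 at this income.
η = (dQ/dM)·(M/Q) = 0.00169226 × (16150/110.819) = 0.247.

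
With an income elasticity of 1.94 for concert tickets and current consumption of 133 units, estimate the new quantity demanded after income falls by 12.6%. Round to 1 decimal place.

%ΔQ ≈ η × %ΔI = 1.94 × (-12.6%) = -24.444%.
New Q ≈ 133 × (1 − 0.24444) = 100.5.

100.5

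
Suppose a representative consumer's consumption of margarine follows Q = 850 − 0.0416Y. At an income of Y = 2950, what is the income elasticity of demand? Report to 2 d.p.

-0.17

At Y = 2950: Q = 727.280.
dQ/dY = −0.0416.
η = (dQ/dY)·(Y/Q) = -0.0416 × (2950/727.280) = -0.17.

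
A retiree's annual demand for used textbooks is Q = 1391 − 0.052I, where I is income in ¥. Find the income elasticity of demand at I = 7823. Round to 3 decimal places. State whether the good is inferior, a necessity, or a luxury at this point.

-0.413 (inferior good)

At I = 7823: Q = 984.204.
dQ/dI = −0.052.
η = (dQ/dI)·(I/Q) = -0.052 × (7823/984.204) = -0.413.
Since η < 0, the good is an inferior good.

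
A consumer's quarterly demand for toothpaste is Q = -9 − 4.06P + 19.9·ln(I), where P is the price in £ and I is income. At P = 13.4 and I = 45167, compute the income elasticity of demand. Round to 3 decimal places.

0.133

At P = 13.4, I = 45167: Q = 149.887.
Holding P constant, ∂Q/∂I = 19.9/I = 0.000440587.
η_I = (∂Q/∂I)·(I/Q) = 0.000440587 × (45167/149.887) = 0.133.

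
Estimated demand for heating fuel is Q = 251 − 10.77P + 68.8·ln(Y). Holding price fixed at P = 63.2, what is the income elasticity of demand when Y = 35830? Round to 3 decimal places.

At P = 63.2, Y = 35830: Q = 291.810.
Holding P constant, ∂Q/∂Y = 68.8/Y = 0.00192018.
η_Y = (∂Q/∂Y)·(Y/Q) = 0.00192018 × (35830/291.810) = 0.236.

0.236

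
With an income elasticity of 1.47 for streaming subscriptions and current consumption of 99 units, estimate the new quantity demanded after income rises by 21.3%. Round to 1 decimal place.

%ΔQ ≈ η × %ΔI = 1.47 × 21.3% = 31.311%.
New Q ≈ 99 × (1 + 0.31311) = 130.0.

130.0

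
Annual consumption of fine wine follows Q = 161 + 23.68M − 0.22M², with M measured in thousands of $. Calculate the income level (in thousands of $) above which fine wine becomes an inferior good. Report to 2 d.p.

dQ/dM = 23.68 − 0.44M.
The good is inferior where dQ/dM < 0. Setting dQ/dM = 0 gives M = 23.68 / 0.44 = 53.82.

53.82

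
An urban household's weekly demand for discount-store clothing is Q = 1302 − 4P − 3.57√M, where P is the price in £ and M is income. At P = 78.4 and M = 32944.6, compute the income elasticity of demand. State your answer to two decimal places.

-0.95

At P = 78.4, M = 32944.6: Q = 340.422.
Holding P constant, ∂Q/∂M = -3.57/(2√M) = -0.00983436.
η_M = (∂Q/∂M)·(M/Q) = -0.00983436 × (32944.6/340.422) = -0.95.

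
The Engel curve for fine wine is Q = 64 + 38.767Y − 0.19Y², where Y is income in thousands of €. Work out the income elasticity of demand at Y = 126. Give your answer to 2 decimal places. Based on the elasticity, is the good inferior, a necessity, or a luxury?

At Y = 126: Q = 1932.2020.
dQ/dY = 38.767 − 0.38Y = -9.11300.
η = (dQ/dY)·(Y/Q) = -9.11300 × (126/1932.2020) = -0.59.
η < 0 ⇒ inferior good.

-0.59 (inferior good)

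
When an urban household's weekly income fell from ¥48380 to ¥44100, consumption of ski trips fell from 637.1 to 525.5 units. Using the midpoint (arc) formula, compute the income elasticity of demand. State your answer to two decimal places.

ΔQ = 525.5 − 637.1 = -111.6; midpoint Q̄ = (637.1 + 525.5)/2 = 581.3.
ΔI = 44100 − 48380 = -4280; midpoint Ī = (48380 + 44100)/2 = 46240.
η = (ΔQ/Q̄) ÷ (ΔI/Ī) = (-111.6/581.3) ÷ (-4280/46240) = 2.07.

2.07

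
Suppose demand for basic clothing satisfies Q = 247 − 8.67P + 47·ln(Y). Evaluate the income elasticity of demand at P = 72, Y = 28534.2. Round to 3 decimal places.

0.448

At P = 72, Y = 28534.2: Q = 104.926.
Holding P constant, ∂Q/∂Y = 47/Y = 0.00164715.
η_Y = (∂Q/∂Y)·(Y/Q) = 0.00164715 × (28534.2/104.926) = 0.448.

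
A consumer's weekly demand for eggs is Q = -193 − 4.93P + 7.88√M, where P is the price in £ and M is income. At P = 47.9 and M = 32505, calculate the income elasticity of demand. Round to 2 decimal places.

At P = 47.9, M = 32505: Q = 991.549.
Holding P constant, ∂Q/∂M = 7.88/(2√M) = 0.0218535.
η_M = (∂Q/∂M)·(M/Q) = 0.0218535 × (32505/991.549) = 0.72.

0.72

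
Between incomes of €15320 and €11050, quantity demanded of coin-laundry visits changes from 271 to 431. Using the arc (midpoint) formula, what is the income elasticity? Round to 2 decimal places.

-1.41

ΔQ = 431 − 271 = 160; midpoint Q̄ = (271 + 431)/2 = 351.
ΔI = 11050 − 15320 = -4270; midpoint Ī = (15320 + 11050)/2 = 13185.
η = (ΔQ/Q̄) ÷ (ΔI/Ī) = (160/351) ÷ (-4270/13185) = -1.41.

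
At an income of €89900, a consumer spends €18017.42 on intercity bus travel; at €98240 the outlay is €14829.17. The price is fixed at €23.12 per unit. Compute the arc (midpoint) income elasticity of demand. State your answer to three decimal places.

With a constant price, Q₁ = 18017.42/23.12 = 779.300 and Q₂ = 14829.17/23.12 = 641.400 (equivalently, work directly with expenditure since P cancels).
Midpoint %ΔQ = (14829.17 − 18017.42)/16423.29 = -0.19413; midpoint %ΔI = (98240 − 89900)/94070 = 0.08866.
η = -0.19413 / 0.08866 = -2.190.

-2.190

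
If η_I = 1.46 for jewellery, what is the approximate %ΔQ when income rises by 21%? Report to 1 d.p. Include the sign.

30.7%

%ΔQ ≈ η × %ΔI = 1.46 × 21% = 30.7%.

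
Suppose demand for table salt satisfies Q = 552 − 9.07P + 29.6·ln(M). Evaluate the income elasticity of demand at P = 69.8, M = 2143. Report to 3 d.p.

At P = 69.8, M = 2143: Q = 145.945.
Holding P constant, ∂Q/∂M = 29.6/M = 0.0138124.
η_M = (∂Q/∂M)·(M/Q) = 0.0138124 × (2143/145.945) = 0.203.

0.203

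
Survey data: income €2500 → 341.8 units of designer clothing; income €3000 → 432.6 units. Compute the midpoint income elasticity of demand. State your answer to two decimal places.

ΔQ = 432.6 − 341.8 = 90.8; midpoint Q̄ = (341.8 + 432.6)/2 = 387.2.
ΔI = 3000 − 2500 = 500; midpoint Ī = (2500 + 3000)/2 = 2750.
η = (ΔQ/Q̄) ÷ (ΔI/Ī) = (90.8/387.2) ÷ (500/2750) = 1.29.

1.29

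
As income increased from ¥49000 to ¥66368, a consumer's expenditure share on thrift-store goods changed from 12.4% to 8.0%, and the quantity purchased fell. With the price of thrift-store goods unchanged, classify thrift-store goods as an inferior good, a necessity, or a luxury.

inferior good

Quantity demanded falls as income rises, so η < 0.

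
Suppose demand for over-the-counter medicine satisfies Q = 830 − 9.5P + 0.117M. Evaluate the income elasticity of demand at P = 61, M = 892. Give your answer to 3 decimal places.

At P = 61, M = 892: Q = 354.864.
Holding P constant, ∂Q/∂M = 0.117.
η_M = (∂Q/∂M)·(M/Q) = 0.117 × (892/354.864) = 0.294.

0.294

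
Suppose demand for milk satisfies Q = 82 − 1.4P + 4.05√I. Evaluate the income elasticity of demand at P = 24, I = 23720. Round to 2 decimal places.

At P = 24, I = 23720: Q = 672.153.
Holding P constant, ∂Q/∂I = 4.05/(2√I) = 0.0131482.
η_I = (∂Q/∂I)·(I/Q) = 0.0131482 × (23720/672.153) = 0.46.

0.46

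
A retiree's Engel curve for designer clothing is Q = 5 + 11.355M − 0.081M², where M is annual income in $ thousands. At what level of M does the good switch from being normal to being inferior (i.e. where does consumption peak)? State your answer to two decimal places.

dQ/dM = 11.355 − 0.162M.
The good is inferior where dQ/dM < 0. Setting dQ/dM = 0 gives M = 11.355 / 0.162 = 70.09.

70.09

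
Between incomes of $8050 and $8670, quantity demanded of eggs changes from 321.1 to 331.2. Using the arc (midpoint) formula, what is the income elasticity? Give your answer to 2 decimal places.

ΔQ = 331.2 − 321.1 = 10.1; midpoint Q̄ = (321.1 + 331.2)/2 = 326.15.
ΔI = 8670 − 8050 = 620; midpoint Ī = (8050 + 8670)/2 = 8360.
η = (ΔQ/Q̄) ÷ (ΔI/Ī) = (10.1/326.15) ÷ (620/8360) = 0.42.

0.42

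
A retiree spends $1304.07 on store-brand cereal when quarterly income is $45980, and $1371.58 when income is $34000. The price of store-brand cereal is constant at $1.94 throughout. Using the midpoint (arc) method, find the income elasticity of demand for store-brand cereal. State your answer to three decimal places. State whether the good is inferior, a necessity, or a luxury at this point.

-0.168 (inferior good)

With a constant price, Q₁ = 1304.07/1.94 = 672.201 and Q₂ = 1371.58/1.94 = 707.000 (equivalently, work directly with expenditure since P cancels).
Midpoint %ΔQ = (1371.58 − 1304.07)/1337.82 = 0.05046; midpoint %ΔI = (34000 − 45980)/39990 = -0.29957.
η = 0.05046 / -0.29957 = -0.168.
η < 0 ⇒ inferior good.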